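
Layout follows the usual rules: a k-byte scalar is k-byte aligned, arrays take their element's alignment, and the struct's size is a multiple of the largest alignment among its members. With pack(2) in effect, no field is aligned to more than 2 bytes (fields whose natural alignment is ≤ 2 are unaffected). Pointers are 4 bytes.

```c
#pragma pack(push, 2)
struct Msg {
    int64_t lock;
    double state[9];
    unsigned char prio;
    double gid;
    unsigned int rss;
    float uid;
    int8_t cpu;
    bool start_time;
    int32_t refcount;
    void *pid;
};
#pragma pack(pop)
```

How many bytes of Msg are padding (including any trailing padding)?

1

@0: lock [8B, align 2] → 8
@8: state [72B, align 2] → 80
@80: prio [1B, align 1] → 81
+1 pad (align 2)
@82: gid [8B, align 2] → 90
@90: rss [4B, align 2] → 94
@94: uid [4B, align 2] → 98
@98: cpu [1B, align 1] → 99
@99: start_time [1B, align 1] → 100
@100: refcount [4B, align 2] → 104
@104: pid [4B, align 2] → 108
size 108, align 2
data bytes 107, size 108 → padding 1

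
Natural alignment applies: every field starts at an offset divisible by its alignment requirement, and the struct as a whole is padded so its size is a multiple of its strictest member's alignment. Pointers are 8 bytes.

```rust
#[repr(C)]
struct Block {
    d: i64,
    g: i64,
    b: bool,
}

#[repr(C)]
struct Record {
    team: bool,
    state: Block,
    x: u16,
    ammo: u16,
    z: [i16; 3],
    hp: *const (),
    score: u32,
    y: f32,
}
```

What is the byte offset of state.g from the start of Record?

Block: 0..8  d  (8B, 8-aligned); 8..16  g  (8B, 8-aligned); 16..17  b  (1B, 1-aligned); 17..24  -- tail padding (7B); sizeof = 24, alignof = 8
0..1  team  (1B, 1-aligned)
1..8  -- padding (7B)
8..32  state  (24B, 8-aligned)
within Block: g at 8
8 + 8 = 16

16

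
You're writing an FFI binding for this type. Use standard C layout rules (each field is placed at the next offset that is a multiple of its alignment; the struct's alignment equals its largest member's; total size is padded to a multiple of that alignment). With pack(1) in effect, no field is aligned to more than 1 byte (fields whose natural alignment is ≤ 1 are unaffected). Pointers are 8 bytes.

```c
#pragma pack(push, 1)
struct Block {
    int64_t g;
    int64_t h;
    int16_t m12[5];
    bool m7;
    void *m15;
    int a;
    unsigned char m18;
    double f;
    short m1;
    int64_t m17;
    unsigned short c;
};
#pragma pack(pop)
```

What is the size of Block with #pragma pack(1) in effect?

60

@0: g [8B, align 1] → 8
@8: h [8B, align 1] → 16
@16: m12 [10B, align 1] → 26
@26: m7 [1B, align 1] → 27
@27: m15 [8B, align 1] → 35
@35: a [4B, align 1] → 39
@39: m18 [1B, align 1] → 40
@40: f [8B, align 1] → 48
@48: m1 [2B, align 1] → 50
@50: m17 [8B, align 1] → 58
@58: c [2B, align 1] → 60
size 60, align 1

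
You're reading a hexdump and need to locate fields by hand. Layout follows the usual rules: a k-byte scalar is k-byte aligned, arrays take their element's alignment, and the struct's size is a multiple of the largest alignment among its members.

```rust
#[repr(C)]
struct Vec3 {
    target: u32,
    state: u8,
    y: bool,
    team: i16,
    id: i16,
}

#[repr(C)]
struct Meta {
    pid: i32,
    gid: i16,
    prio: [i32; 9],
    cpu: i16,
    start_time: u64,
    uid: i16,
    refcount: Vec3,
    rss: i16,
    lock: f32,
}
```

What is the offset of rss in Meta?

72

Vec3: 0..4  target  (4B, 4-aligned); 4..5  state  (1B, 1-aligned); 5..6  y  (1B, 1-aligned); 6..8  team  (2B, 2-aligned); 8..10  id  (2B, 2-aligned); 10..12  -- tail padding (2B); sizeof = 12, alignof = 4
0..4  pid  (4B, 4-aligned)
4..6  gid  (2B, 2-aligned)
6..8  -- padding (2B)
8..44  prio  (36B, 4-aligned)
44..46  cpu  (2B, 2-aligned)
46..48  -- padding (2B)
48..56  start_time  (8B, 8-aligned)
56..58  uid  (2B, 2-aligned)
58..60  -- padding (2B)
60..72  refcount  (12B, 4-aligned)
72..74  rss  (2B, 2-aligned)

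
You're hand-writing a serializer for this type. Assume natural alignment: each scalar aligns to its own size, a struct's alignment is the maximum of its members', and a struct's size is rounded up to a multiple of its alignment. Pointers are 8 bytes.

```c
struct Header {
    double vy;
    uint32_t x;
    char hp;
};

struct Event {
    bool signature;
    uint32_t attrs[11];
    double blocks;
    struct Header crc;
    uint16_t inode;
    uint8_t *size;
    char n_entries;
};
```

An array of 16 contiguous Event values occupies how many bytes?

1536

Header: 0..8  vy  (8B, 8-aligned); 8..12  x  (4B, 4-aligned); 12..13  hp  (1B, 1-aligned); 13..16  -- tail padding (3B); sizeof = 16, alignof = 8
0..1  signature  (1B, 1-aligned)
1..4  -- padding (3B)
4..48  attrs  (44B, 4-aligned)
48..56  blocks  (8B, 8-aligned)
56..72  crc  (16B, 8-aligned)
72..74  inode  (2B, 2-aligned)
74..80  -- padding (6B)
80..88  size  (8B, 8-aligned)
88..89  n_entries  (1B, 1-aligned)
89..96  -- tail padding (7B)
sizeof = 96, alignof = 8
array of 16: 16 × 96 = 1536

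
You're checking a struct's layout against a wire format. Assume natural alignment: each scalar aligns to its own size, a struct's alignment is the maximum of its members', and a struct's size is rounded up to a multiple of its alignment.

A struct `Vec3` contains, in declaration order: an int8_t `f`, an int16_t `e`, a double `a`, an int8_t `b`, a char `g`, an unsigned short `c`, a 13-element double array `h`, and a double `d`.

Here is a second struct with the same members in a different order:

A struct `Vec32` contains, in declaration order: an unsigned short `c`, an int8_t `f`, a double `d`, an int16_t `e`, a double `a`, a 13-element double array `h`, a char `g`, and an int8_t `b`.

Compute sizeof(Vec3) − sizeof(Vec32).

f at 0 (size 1, align 1) → ends 1
pad 1 to align 2 for e
e at 2 (size 2, align 2) → ends 4
pad 4 to align 8 for a
a at 8 (size 8, align 8) → ends 16
b at 16 (size 1, align 1) → ends 17
g at 17 (size 1, align 1) → ends 18
c at 18 (size 2, align 2) → ends 20
pad 4 to align 8 for h
h at 24 (size 104, align 8) → ends 128
d at 128 (size 8, align 8) → ends 136
total 136 bytes, alignment 8
— Vec32 —
c at 0 (size 2, align 2) → ends 2
f at 2 (size 1, align 1) → ends 3
pad 5 to align 8 for d
d at 8 (size 8, align 8) → ends 16
e at 16 (size 2, align 2) → ends 18
pad 6 to align 8 for a
a at 24 (size 8, align 8) → ends 32
h at 32 (size 104, align 8) → ends 136
g at 136 (size 1, align 1) → ends 137
b at 137 (size 1, align 1) → ends 138
tail pad 6 to reach multiple of 8
total 144 bytes, alignment 8
136 − 144 = -8

-8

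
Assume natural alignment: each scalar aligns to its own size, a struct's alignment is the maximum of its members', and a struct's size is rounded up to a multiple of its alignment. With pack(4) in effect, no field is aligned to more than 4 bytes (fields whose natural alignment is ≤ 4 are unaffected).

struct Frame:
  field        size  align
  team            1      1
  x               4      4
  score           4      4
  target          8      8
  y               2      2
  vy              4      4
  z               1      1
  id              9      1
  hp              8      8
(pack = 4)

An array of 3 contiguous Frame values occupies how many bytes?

team at 0 (size 1, align 1) → ends 1
pad 3 to align 4 for x
x at 4 (size 4, align 4) → ends 8
score at 8 (size 4, align 4) → ends 12
target at 12 (size 8, align 4) → ends 20
y at 20 (size 2, align 2) → ends 22
pad 2 to align 4 for vy
vy at 24 (size 4, align 4) → ends 28
z at 28 (size 1, align 1) → ends 29
id at 29 (size 9, align 1) → ends 38
pad 2 to align 4 for hp
hp at 40 (size 8, align 4) → ends 48
total 48 bytes, alignment 4
array of 3: 3 × 48 = 144

144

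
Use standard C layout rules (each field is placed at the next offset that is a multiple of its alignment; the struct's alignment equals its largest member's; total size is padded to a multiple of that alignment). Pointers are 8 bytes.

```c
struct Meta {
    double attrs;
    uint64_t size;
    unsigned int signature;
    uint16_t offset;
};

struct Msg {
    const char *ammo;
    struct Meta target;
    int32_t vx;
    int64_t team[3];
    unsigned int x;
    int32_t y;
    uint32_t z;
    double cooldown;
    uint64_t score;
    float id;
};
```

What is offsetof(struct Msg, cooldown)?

80

Meta: @0: attrs [8B, align 8] → 8; @8: size [8B, align 8] → 16; @16: signature [4B, align 4] → 20; @20: offset [2B, align 2] → 22; +2 tail pad (align 8); size 24, align 8
@0: ammo [8B, align 8] → 8
@8: target [24B, align 8] → 32
@32: vx [4B, align 4] → 36
+4 pad (align 8)
@40: team [24B, align 8] → 64
@64: x [4B, align 4] → 68
@68: y [4B, align 4] → 72
@72: z [4B, align 4] → 76
+4 pad (align 8)
@80: cooldown [8B, align 8] → 88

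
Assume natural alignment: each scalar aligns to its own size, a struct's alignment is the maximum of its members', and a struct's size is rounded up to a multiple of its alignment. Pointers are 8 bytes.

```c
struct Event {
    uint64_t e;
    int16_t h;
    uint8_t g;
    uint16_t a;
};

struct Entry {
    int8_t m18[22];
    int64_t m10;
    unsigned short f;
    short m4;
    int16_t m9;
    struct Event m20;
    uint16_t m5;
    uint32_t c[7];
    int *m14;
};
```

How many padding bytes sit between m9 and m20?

Event: @0: e [8B, align 8] → 8; @8: h [2B, align 2] → 10; @10: g [1B, align 1] → 11; +1 pad (align 2); @12: a [2B, align 2] → 14; +2 tail pad (align 8); size 16, align 8
@0: m18 [22B, align 1] → 22
+2 pad (align 8)
@24: m10 [8B, align 8] → 32
@32: f [2B, align 2] → 34
@34: m4 [2B, align 2] → 36
@36: m9 [2B, align 2] → 38
+2 pad (align 8)
@40: m20 [16B, align 8] → 56

2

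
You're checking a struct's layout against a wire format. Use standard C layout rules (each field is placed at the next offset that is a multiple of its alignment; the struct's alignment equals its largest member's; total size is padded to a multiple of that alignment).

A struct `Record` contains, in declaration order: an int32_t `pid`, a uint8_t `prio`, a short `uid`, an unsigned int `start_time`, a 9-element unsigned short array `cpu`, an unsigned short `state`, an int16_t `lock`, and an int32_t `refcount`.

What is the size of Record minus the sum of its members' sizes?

3

pid at 0 (size 4, align 4) → ends 4
prio at 4 (size 1, align 1) → ends 5
pad 1 to align 2 for uid
uid at 6 (size 2, align 2) → ends 8
start_time at 8 (size 4, align 4) → ends 12
cpu at 12 (size 18, align 2) → ends 30
state at 30 (size 2, align 2) → ends 32
lock at 32 (size 2, align 2) → ends 34
pad 2 to align 4 for refcount
refcount at 36 (size 4, align 4) → ends 40
total 40 bytes, alignment 4
data bytes 37, size 40 → padding 3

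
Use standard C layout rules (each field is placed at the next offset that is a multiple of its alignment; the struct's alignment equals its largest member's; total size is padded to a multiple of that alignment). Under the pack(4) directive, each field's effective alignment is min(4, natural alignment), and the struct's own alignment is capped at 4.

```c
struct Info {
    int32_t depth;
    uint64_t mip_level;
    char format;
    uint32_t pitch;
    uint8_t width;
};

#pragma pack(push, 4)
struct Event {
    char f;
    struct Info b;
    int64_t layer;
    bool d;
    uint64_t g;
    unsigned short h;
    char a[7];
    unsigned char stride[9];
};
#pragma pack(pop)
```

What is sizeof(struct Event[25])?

Info: 0..4  depth  (4B, 4-aligned); 4..8  -- padding (4B); 8..16  mip_level  (8B, 8-aligned); 16..17  format  (1B, 1-aligned); 17..20  -- padding (3B); 20..24  pitch  (4B, 4-aligned); 24..25  width  (1B, 1-aligned); 25..32  -- tail padding (7B); sizeof = 32, alignof = 8
0..1  f  (1B, 1-aligned)
1..4  -- padding (3B)
4..36  b  (32B, 4-aligned)
36..44  layer  (8B, 4-aligned)
44..45  d  (1B, 1-aligned)
45..48  -- padding (3B)
48..56  g  (8B, 4-aligned)
56..58  h  (2B, 2-aligned)
58..65  a  (7B, 1-aligned)
65..74  stride  (9B, 1-aligned)
74..76  -- tail padding (2B)
sizeof = 76, alignof = 4
array of 25: 25 × 76 = 1900

1900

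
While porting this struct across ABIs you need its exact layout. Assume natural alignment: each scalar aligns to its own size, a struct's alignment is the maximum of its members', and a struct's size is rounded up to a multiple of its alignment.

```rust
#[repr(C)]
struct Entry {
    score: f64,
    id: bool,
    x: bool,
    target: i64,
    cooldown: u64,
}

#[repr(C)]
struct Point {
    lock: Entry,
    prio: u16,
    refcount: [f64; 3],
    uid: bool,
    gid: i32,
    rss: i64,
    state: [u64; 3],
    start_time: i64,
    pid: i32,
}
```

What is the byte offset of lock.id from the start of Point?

8

Entry: score at 0 (size 8, align 8) → ends 8; id at 8 (size 1, align 1) → ends 9; x at 9 (size 1, align 1) → ends 10; pad 6 to align 8 for target; target at 16 (size 8, align 8) → ends 24; cooldown at 24 (size 8, align 8) → ends 32; total 32 bytes, alignment 8
lock at 0 (size 32, align 8) → ends 32
within Entry: id at 8
0 + 8 = 8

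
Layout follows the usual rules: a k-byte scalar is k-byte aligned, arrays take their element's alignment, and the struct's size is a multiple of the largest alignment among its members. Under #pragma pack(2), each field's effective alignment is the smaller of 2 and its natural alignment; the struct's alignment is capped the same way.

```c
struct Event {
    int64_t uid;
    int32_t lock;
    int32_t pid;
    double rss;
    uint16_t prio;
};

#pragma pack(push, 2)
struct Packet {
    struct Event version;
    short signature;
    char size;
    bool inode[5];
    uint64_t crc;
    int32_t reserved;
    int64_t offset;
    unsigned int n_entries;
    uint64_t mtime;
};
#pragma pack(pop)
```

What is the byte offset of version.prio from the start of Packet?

Event: 0..8  uid  (8B, 8-aligned); 8..12  lock  (4B, 4-aligned); 12..16  pid  (4B, 4-aligned); 16..24  rss  (8B, 8-aligned); 24..26  prio  (2B, 2-aligned); 26..32  -- tail padding (6B); sizeof = 32, alignof = 8
0..32  version  (32B, 2-aligned)
within Event: prio at 24
0 + 24 = 24

24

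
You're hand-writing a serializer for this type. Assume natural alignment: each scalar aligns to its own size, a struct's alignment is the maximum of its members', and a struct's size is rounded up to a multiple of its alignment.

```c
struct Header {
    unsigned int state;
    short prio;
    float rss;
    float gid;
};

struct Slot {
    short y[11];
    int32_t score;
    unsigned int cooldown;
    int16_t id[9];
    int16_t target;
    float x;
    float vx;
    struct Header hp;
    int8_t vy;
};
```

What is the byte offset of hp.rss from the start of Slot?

68

Header: 0..4  state  (4B, 4-aligned); 4..6  prio  (2B, 2-aligned); 6..8  -- padding (2B); 8..12  rss  (4B, 4-aligned); 12..16  gid  (4B, 4-aligned); sizeof = 16, alignof = 4
0..22  y  (22B, 2-aligned)
22..24  -- padding (2B)
24..28  score  (4B, 4-aligned)
28..32  cooldown  (4B, 4-aligned)
32..50  id  (18B, 2-aligned)
50..52  target  (2B, 2-aligned)
52..56  x  (4B, 4-aligned)
56..60  vx  (4B, 4-aligned)
60..76  hp  (16B, 4-aligned)
within Header: rss at 8
60 + 8 = 68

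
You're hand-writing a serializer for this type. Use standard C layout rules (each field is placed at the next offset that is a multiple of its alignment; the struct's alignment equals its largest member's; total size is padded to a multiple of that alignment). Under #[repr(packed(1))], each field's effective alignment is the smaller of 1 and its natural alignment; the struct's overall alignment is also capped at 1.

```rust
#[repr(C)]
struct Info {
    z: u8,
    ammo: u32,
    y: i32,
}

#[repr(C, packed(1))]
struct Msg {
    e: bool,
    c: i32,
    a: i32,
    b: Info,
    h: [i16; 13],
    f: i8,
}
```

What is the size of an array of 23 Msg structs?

Info: 0..1  z  (1B, 1-aligned); 1..4  -- padding (3B); 4..8  ammo  (4B, 4-aligned); 8..12  y  (4B, 4-aligned); sizeof = 12, alignof = 4
0..1  e  (1B, 1-aligned)
1..5  c  (4B, 1-aligned)
5..9  a  (4B, 1-aligned)
9..21  b  (12B, 1-aligned)
21..47  h  (26B, 1-aligned)
47..48  f  (1B, 1-aligned)
sizeof = 48, alignof = 1
array of 23: 23 × 48 = 1104

1104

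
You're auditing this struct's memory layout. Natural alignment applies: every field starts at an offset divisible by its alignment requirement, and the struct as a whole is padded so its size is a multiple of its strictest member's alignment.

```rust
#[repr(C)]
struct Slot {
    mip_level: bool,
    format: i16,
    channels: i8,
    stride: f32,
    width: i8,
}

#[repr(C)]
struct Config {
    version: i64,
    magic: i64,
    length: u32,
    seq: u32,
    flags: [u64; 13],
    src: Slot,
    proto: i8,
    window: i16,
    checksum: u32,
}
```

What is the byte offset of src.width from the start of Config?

140

Slot: 0..1  mip_level  (1B, 1-aligned); 1..2  -- padding (1B); 2..4  format  (2B, 2-aligned); 4..5  channels  (1B, 1-aligned); 5..8  -- padding (3B); 8..12  stride  (4B, 4-aligned); 12..13  width  (1B, 1-aligned); 13..16  -- tail padding (3B); sizeof = 16, alignof = 4
0..8  version  (8B, 8-aligned)
8..16  magic  (8B, 8-aligned)
16..20  length  (4B, 4-aligned)
20..24  seq  (4B, 4-aligned)
24..128  flags  (104B, 8-aligned)
128..144  src  (16B, 4-aligned)
within Slot: width at 12
128 + 12 = 140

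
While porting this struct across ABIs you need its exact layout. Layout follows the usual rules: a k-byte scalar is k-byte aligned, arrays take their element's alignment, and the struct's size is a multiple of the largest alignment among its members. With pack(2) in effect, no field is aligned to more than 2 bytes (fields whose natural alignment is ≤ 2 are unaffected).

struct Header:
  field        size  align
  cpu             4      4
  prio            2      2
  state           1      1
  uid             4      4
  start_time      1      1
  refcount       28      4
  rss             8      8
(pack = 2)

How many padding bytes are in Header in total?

@0: cpu [4B, align 2] → 4
@4: prio [2B, align 2] → 6
@6: state [1B, align 1] → 7
+1 pad (align 2)
@8: uid [4B, align 2] → 12
@12: start_time [1B, align 1] → 13
+1 pad (align 2)
@14: refcount [28B, align 2] → 42
@42: rss [8B, align 2] → 50
size 50, align 2
data bytes 48, size 50 → padding 2

2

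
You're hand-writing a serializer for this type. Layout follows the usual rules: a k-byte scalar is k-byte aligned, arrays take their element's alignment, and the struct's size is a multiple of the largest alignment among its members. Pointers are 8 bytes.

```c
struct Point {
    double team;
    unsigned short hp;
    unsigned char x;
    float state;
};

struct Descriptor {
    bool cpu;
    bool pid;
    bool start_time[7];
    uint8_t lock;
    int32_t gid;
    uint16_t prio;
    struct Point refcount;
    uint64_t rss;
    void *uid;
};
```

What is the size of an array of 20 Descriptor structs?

Point: team at 0 (size 8, align 8) → ends 8; hp at 8 (size 2, align 2) → ends 10; x at 10 (size 1, align 1) → ends 11; pad 1 to align 4 for state; state at 12 (size 4, align 4) → ends 16; total 16 bytes, alignment 8
cpu at 0 (size 1, align 1) → ends 1
pid at 1 (size 1, align 1) → ends 2
start_time at 2 (size 7, align 1) → ends 9
lock at 9 (size 1, align 1) → ends 10
pad 2 to align 4 for gid
gid at 12 (size 4, align 4) → ends 16
prio at 16 (size 2, align 2) → ends 18
pad 6 to align 8 for refcount
refcount at 24 (size 16, align 8) → ends 40
rss at 40 (size 8, align 8) → ends 48
uid at 48 (size 8, align 8) → ends 56
total 56 bytes, alignment 8
array of 20: 20 × 56 = 1120

1120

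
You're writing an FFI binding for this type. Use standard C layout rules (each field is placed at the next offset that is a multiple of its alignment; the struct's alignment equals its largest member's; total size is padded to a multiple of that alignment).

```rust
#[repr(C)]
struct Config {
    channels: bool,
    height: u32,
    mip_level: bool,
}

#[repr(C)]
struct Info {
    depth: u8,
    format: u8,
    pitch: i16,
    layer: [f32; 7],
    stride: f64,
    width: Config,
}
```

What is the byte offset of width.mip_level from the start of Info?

Config: @0: channels [1B, align 1] → 1; +3 pad (align 4); @4: height [4B, align 4] → 8; @8: mip_level [1B, align 1] → 9; +3 tail pad (align 4); size 12, align 4
@0: depth [1B, align 1] → 1
@1: format [1B, align 1] → 2
@2: pitch [2B, align 2] → 4
@4: layer [28B, align 4] → 32
@32: stride [8B, align 8] → 40
@40: width [12B, align 4] → 52
within Config: mip_level at 8
40 + 8 = 48

48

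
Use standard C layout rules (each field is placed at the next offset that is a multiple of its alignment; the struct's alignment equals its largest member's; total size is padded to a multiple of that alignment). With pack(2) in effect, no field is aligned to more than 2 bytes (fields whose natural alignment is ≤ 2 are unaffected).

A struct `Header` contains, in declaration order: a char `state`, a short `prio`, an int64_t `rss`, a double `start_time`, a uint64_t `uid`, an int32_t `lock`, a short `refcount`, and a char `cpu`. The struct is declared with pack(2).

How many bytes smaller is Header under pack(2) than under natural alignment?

4

natural layout:
  state at 0 (size 1, align 1) → ends 1
  pad 1 to align 2 for prio
  prio at 2 (size 2, align 2) → ends 4
  pad 4 to align 8 for rss
  rss at 8 (size 8, align 8) → ends 16
  start_time at 16 (size 8, align 8) → ends 24
  uid at 24 (size 8, align 8) → ends 32
  lock at 32 (size 4, align 4) → ends 36
  refcount at 36 (size 2, align 2) → ends 38
  cpu at 38 (size 1, align 1) → ends 39
  tail pad 1 to reach multiple of 8
  total 40 bytes, alignment 8
packed(2) layout:
  state at 0 (size 1, align 1) → ends 1
  pad 1 to align 2 for prio
  prio at 2 (size 2, align 2) → ends 4
  rss at 4 (size 8, align 2) → ends 12
  start_time at 12 (size 8, align 2) → ends 20
  uid at 20 (size 8, align 2) → ends 28
  lock at 28 (size 4, align 2) → ends 32
  refcount at 32 (size 2, align 2) → ends 34
  cpu at 34 (size 1, align 1) → ends 35
  tail pad 1 to reach multiple of 2
  total 36 bytes, alignment 2
40 − 36 = 4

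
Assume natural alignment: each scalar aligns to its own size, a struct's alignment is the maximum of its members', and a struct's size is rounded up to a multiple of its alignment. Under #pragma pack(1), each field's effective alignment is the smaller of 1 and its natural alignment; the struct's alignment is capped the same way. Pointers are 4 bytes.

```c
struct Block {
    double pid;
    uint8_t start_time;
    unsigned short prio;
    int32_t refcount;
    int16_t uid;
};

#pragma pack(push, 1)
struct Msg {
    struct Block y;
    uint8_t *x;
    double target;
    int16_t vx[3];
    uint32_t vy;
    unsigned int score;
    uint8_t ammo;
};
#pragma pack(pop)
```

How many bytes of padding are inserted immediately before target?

Block: pid at 0 (size 8, align 8) → ends 8; start_time at 8 (size 1, align 1) → ends 9; pad 1 to align 2 for prio; prio at 10 (size 2, align 2) → ends 12; refcount at 12 (size 4, align 4) → ends 16; uid at 16 (size 2, align 2) → ends 18; tail pad 6 to reach multiple of 8; total 24 bytes, alignment 8
y at 0 (size 24, align 1) → ends 24
x at 24 (size 4, align 1) → ends 28
target at 28 (size 8, align 1) → ends 36

0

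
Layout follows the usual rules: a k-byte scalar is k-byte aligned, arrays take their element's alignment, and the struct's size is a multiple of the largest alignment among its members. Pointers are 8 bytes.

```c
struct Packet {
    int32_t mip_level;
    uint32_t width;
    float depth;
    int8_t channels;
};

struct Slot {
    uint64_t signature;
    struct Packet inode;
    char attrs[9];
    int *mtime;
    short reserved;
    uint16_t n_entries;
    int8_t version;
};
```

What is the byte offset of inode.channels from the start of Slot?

Packet: 0..4  mip_level  (4B, 4-aligned); 4..8  width  (4B, 4-aligned); 8..12  depth  (4B, 4-aligned); 12..13  channels  (1B, 1-aligned); 13..16  -- tail padding (3B); sizeof = 16, alignof = 4
0..8  signature  (8B, 8-aligned)
8..24  inode  (16B, 4-aligned)
within Packet: channels at 12
8 + 12 = 20

20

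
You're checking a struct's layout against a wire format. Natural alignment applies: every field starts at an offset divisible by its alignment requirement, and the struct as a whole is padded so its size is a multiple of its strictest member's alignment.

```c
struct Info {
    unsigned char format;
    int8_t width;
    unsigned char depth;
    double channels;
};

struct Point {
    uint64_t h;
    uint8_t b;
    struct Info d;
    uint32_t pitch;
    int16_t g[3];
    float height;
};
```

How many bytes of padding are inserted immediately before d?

7

Info: format at 0 (size 1, align 1) → ends 1; width at 1 (size 1, align 1) → ends 2; depth at 2 (size 1, align 1) → ends 3; pad 5 to align 8 for channels; channels at 8 (size 8, align 8) → ends 16; total 16 bytes, alignment 8
h at 0 (size 8, align 8) → ends 8
b at 8 (size 1, align 1) → ends 9
pad 7 to align 8 for d
d at 16 (size 16, align 8) → ends 32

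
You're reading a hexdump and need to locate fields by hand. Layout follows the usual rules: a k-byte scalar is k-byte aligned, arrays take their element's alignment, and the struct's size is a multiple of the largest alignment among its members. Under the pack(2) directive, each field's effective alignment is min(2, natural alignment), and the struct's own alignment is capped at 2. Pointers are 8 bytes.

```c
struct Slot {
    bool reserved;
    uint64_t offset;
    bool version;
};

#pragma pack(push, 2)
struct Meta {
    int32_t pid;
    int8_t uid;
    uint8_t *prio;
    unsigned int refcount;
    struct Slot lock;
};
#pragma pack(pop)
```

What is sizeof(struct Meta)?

Slot: @0: reserved [1B, align 1] → 1; +7 pad (align 8); @8: offset [8B, align 8] → 16; @16: version [1B, align 1] → 17; +7 tail pad (align 8); size 24, align 8
@0: pid [4B, align 2] → 4
@4: uid [1B, align 1] → 5
+1 pad (align 2)
@6: prio [8B, align 2] → 14
@14: refcount [4B, align 2] → 18
@18: lock [24B, align 2] → 42
size 42, align 2

42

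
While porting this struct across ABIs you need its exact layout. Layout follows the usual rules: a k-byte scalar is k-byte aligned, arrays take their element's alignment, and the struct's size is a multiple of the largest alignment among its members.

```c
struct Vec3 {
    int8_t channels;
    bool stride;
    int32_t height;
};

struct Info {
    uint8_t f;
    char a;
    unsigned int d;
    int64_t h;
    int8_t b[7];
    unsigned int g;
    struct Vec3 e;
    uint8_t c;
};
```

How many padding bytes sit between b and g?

1

Vec3: channels at 0 (size 1, align 1) → ends 1; stride at 1 (size 1, align 1) → ends 2; pad 2 to align 4 for height; height at 4 (size 4, align 4) → ends 8; total 8 bytes, alignment 4
f at 0 (size 1, align 1) → ends 1
a at 1 (size 1, align 1) → ends 2
pad 2 to align 4 for d
d at 4 (size 4, align 4) → ends 8
h at 8 (size 8, align 8) → ends 16
b at 16 (size 7, align 1) → ends 23
pad 1 to align 4 for g
g at 24 (size 4, align 4) → ends 28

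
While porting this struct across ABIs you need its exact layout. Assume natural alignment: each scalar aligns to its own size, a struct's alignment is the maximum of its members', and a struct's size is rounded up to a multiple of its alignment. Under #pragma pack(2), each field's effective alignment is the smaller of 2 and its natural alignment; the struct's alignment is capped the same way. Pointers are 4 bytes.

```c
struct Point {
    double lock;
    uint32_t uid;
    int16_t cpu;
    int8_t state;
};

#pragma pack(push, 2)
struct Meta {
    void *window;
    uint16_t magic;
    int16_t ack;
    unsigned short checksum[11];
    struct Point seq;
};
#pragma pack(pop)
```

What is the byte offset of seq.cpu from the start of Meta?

Point: @0: lock [8B, align 8] → 8; @8: uid [4B, align 4] → 12; @12: cpu [2B, align 2] → 14; @14: state [1B, align 1] → 15; +1 tail pad (align 8); size 16, align 8
@0: window [4B, align 2] → 4
@4: magic [2B, align 2] → 6
@6: ack [2B, align 2] → 8
@8: checksum [22B, align 2] → 30
@30: seq [16B, align 2] → 46
within Point: cpu at 12
30 + 12 = 42

42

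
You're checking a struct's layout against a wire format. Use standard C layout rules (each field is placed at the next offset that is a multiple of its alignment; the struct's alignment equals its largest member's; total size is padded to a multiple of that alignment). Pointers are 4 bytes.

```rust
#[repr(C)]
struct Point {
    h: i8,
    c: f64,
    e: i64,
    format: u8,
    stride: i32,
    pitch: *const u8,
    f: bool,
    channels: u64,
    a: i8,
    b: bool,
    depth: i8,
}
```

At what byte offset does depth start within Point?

h at 0 (size 1, align 1) → ends 1
pad 7 to align 8 for c
c at 8 (size 8, align 8) → ends 16
e at 16 (size 8, align 8) → ends 24
format at 24 (size 1, align 1) → ends 25
pad 3 to align 4 for stride
stride at 28 (size 4, align 4) → ends 32
pitch at 32 (size 4, align 4) → ends 36
f at 36 (size 1, align 1) → ends 37
pad 3 to align 8 for channels
channels at 40 (size 8, align 8) → ends 48
a at 48 (size 1, align 1) → ends 49
b at 49 (size 1, align 1) → ends 50
depth at 50 (size 1, align 1) → ends 51

50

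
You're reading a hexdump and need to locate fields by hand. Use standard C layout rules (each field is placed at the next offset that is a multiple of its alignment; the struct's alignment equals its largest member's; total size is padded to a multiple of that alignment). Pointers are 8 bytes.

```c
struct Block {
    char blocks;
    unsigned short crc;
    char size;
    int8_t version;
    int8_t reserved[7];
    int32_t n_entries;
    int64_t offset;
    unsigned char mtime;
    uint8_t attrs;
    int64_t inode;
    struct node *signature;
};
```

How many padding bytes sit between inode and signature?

0

@0: blocks [1B, align 1] → 1
+1 pad (align 2)
@2: crc [2B, align 2] → 4
@4: size [1B, align 1] → 5
@5: version [1B, align 1] → 6
@6: reserved [7B, align 1] → 13
+3 pad (align 4)
@16: n_entries [4B, align 4] → 20
+4 pad (align 8)
@24: offset [8B, align 8] → 32
@32: mtime [1B, align 1] → 33
@33: attrs [1B, align 1] → 34
+6 pad (align 8)
@40: inode [8B, align 8] → 48
@48: signature [8B, align 8] → 56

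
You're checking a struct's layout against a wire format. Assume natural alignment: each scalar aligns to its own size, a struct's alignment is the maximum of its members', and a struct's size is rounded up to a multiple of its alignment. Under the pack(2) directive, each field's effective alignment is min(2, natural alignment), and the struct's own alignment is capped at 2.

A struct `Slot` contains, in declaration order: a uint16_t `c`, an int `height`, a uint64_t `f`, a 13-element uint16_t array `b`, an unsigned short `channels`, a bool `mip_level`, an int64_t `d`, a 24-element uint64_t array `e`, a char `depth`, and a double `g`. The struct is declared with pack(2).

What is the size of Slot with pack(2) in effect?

@0: c [2B, align 2] → 2
@2: height [4B, align 2] → 6
@6: f [8B, align 2] → 14
@14: b [26B, align 2] → 40
@40: channels [2B, align 2] → 42
@42: mip_level [1B, align 1] → 43
+1 pad (align 2)
@44: d [8B, align 2] → 52
@52: e [192B, align 2] → 244
@244: depth [1B, align 1] → 245
+1 pad (align 2)
@246: g [8B, align 2] → 254
size 254, align 2

254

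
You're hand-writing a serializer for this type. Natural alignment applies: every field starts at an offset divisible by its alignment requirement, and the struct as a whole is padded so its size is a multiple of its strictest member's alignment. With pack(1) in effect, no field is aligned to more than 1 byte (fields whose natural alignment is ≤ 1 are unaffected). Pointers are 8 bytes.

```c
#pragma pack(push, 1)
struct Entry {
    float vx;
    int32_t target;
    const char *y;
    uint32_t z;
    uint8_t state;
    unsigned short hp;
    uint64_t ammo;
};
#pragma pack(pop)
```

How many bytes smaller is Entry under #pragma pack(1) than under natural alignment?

natural layout:
  vx at 0 (size 4, align 4) → ends 4
  target at 4 (size 4, align 4) → ends 8
  y at 8 (size 8, align 8) → ends 16
  z at 16 (size 4, align 4) → ends 20
  state at 20 (size 1, align 1) → ends 21
  pad 1 to align 2 for hp
  hp at 22 (size 2, align 2) → ends 24
  ammo at 24 (size 8, align 8) → ends 32
  total 32 bytes, alignment 8
packed(1) layout:
  vx at 0 (size 4, align 1) → ends 4
  target at 4 (size 4, align 1) → ends 8
  y at 8 (size 8, align 1) → ends 16
  z at 16 (size 4, align 1) → ends 20
  state at 20 (size 1, align 1) → ends 21
  hp at 21 (size 2, align 1) → ends 23
  ammo at 23 (size 8, align 1) → ends 31
  total 31 bytes, alignment 1
32 − 31 = 1

1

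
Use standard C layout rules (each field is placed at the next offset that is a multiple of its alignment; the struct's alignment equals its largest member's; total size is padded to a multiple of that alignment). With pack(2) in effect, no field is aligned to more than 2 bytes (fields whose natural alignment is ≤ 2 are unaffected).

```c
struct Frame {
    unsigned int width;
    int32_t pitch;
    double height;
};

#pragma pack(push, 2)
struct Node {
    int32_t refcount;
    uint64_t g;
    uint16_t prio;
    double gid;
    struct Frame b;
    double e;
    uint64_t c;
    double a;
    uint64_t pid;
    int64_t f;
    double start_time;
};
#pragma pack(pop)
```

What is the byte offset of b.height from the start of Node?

30

Frame: 0..4  width  (4B, 4-aligned); 4..8  pitch  (4B, 4-aligned); 8..16  height  (8B, 8-aligned); sizeof = 16, alignof = 8
0..4  refcount  (4B, 2-aligned)
4..12  g  (8B, 2-aligned)
12..14  prio  (2B, 2-aligned)
14..22  gid  (8B, 2-aligned)
22..38  b  (16B, 2-aligned)
within Frame: height at 8
22 + 8 = 30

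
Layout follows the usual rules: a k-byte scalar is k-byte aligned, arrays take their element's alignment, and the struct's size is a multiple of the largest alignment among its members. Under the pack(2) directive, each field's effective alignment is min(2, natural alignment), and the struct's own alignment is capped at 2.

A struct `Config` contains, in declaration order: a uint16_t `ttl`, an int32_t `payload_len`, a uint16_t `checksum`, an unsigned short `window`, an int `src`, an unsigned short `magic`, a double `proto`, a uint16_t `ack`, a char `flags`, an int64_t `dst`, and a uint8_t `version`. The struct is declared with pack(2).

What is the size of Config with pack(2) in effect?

38

0..2  ttl  (2B, 2-aligned)
2..6  payload_len  (4B, 2-aligned)
6..8  checksum  (2B, 2-aligned)
8..10  window  (2B, 2-aligned)
10..14  src  (4B, 2-aligned)
14..16  magic  (2B, 2-aligned)
16..24  proto  (8B, 2-aligned)
24..26  ack  (2B, 2-aligned)
26..27  flags  (1B, 1-aligned)
27..28  -- padding (1B)
28..36  dst  (8B, 2-aligned)
36..37  version  (1B, 1-aligned)
37..38  -- tail padding (1B)
sizeof = 38, alignof = 2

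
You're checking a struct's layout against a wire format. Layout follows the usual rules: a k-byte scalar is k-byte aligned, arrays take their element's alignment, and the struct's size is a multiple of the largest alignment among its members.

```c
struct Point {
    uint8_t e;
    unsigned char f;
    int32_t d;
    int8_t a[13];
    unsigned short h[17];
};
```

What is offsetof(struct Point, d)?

@0: e [1B, align 1] → 1
@1: f [1B, align 1] → 2
+2 pad (align 4)
@4: d [4B, align 4] → 8

4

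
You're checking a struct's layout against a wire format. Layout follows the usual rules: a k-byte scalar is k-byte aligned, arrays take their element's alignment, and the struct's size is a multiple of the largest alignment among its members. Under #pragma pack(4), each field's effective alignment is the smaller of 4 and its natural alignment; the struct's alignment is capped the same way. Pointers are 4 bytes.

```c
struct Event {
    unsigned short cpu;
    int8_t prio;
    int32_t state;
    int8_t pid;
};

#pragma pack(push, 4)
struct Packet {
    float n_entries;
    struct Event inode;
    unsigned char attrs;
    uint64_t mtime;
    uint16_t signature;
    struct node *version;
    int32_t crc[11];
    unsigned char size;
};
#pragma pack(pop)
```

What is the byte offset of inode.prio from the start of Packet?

Event: 0..2  cpu  (2B, 2-aligned); 2..3  prio  (1B, 1-aligned); 3..4  -- padding (1B); 4..8  state  (4B, 4-aligned); 8..9  pid  (1B, 1-aligned); 9..12  -- tail padding (3B); sizeof = 12, alignof = 4
0..4  n_entries  (4B, 4-aligned)
4..16  inode  (12B, 4-aligned)
within Event: prio at 2
4 + 2 = 6

6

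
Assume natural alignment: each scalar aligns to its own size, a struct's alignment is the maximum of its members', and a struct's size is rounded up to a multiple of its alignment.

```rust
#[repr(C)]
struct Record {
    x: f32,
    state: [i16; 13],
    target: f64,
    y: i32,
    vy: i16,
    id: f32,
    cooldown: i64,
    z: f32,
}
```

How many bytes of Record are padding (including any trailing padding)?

0..4  x  (4B, 4-aligned)
4..30  state  (26B, 2-aligned)
30..32  -- padding (2B)
32..40  target  (8B, 8-aligned)
40..44  y  (4B, 4-aligned)
44..46  vy  (2B, 2-aligned)
46..48  -- padding (2B)
48..52  id  (4B, 4-aligned)
52..56  -- padding (4B)
56..64  cooldown  (8B, 8-aligned)
64..68  z  (4B, 4-aligned)
68..72  -- tail padding (4B)
sizeof = 72, alignof = 8
data bytes 60, size 72 → padding 12

12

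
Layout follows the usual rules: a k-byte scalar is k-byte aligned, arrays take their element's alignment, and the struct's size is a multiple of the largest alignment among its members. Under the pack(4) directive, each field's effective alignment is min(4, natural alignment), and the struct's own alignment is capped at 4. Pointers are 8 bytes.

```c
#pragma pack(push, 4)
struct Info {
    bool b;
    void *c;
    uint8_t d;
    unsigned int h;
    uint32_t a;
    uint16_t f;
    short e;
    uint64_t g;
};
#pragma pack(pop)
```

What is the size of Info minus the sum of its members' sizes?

6

0..1  b  (1B, 1-aligned)
1..4  -- padding (3B)
4..12  c  (8B, 4-aligned)
12..13  d  (1B, 1-aligned)
13..16  -- padding (3B)
16..20  h  (4B, 4-aligned)
20..24  a  (4B, 4-aligned)
24..26  f  (2B, 2-aligned)
26..28  e  (2B, 2-aligned)
28..36  g  (8B, 4-aligned)
sizeof = 36, alignof = 4
data bytes 30, size 36 → padding 6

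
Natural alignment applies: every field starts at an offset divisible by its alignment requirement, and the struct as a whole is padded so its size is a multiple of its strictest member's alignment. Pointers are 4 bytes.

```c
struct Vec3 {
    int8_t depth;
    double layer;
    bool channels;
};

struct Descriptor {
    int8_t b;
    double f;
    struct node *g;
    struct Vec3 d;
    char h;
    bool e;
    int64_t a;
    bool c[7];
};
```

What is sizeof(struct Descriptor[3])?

216

Vec3: 0..1  depth  (1B, 1-aligned); 1..8  -- padding (7B); 8..16  layer  (8B, 8-aligned); 16..17  channels  (1B, 1-aligned); 17..24  -- tail padding (7B); sizeof = 24, alignof = 8
0..1  b  (1B, 1-aligned)
1..8  -- padding (7B)
8..16  f  (8B, 8-aligned)
16..20  g  (4B, 4-aligned)
20..24  -- padding (4B)
24..48  d  (24B, 8-aligned)
48..49  h  (1B, 1-aligned)
49..50  e  (1B, 1-aligned)
50..56  -- padding (6B)
56..64  a  (8B, 8-aligned)
64..71  c  (7B, 1-aligned)
71..72  -- tail padding (1B)
sizeof = 72, alignof = 8
array of 3: 3 × 72 = 216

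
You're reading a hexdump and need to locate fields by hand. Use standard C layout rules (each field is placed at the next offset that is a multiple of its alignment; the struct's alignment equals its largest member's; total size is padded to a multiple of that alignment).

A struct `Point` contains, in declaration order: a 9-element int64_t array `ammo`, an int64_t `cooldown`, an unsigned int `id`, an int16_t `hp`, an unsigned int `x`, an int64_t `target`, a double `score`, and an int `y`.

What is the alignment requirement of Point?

8

member alignments: ammo=8, cooldown=8, id=4, hp=2, x=4, target=8, score=8, y=4
max = 8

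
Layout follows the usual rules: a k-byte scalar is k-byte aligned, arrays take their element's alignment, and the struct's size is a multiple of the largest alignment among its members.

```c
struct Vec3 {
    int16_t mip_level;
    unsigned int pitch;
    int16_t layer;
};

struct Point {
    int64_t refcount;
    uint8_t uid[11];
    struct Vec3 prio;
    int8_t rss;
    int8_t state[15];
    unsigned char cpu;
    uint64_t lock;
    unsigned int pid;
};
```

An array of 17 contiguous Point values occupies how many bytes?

1224

Vec3: 0..2  mip_level  (2B, 2-aligned); 2..4  -- padding (2B); 4..8  pitch  (4B, 4-aligned); 8..10  layer  (2B, 2-aligned); 10..12  -- tail padding (2B); sizeof = 12, alignof = 4
0..8  refcount  (8B, 8-aligned)
8..19  uid  (11B, 1-aligned)
19..20  -- padding (1B)
20..32  prio  (12B, 4-aligned)
32..33  rss  (1B, 1-aligned)
33..48  state  (15B, 1-aligned)
48..49  cpu  (1B, 1-aligned)
49..56  -- padding (7B)
56..64  lock  (8B, 8-aligned)
64..68  pid  (4B, 4-aligned)
68..72  -- tail padding (4B)
sizeof = 72, alignof = 8
array of 17: 17 × 72 = 1224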